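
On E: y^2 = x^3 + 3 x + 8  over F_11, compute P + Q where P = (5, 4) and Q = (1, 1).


P != Q, so use the chord formula.
s = (y2 - y1) / (x2 - x1) = (8) / (7) mod 11 = 9
x3 = s^2 - x1 - x2 mod 11 = 9^2 - 5 - 1 = 9
y3 = s (x1 - x3) - y1 mod 11 = 9 * (5 - 9) - 4 = 4

P + Q = (9, 4)


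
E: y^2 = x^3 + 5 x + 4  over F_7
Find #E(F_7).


For each x in F_7, count y with y^2 = x^3 + 5 x + 4 mod 7:
  x = 0: RHS = 4, y in [2, 5]  -> 2 point(s)
  x = 2: RHS = 1, y in [1, 6]  -> 2 point(s)
  x = 3: RHS = 4, y in [2, 5]  -> 2 point(s)
  x = 4: RHS = 4, y in [2, 5]  -> 2 point(s)
  x = 5: RHS = 0, y in [0]  -> 1 point(s)
Affine points: 9. Add the point at infinity: total = 10.

#E(F_7) = 10


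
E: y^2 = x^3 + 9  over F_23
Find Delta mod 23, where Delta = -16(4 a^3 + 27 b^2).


4 a^3 + 27 b^2 = 4*0^3 + 27*9^2 = 0 + 2187 = 2187
Delta = -16 * (2187) = -34992
Delta mod 23 = 14

Delta = 14 (mod 23)


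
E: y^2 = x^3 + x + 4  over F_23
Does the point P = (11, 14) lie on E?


Check whether y^2 = x^3 + 1 x + 4 (mod 23) for (x, y) = (11, 14).
LHS: y^2 = 14^2 mod 23 = 12
RHS: x^3 + 1 x + 4 = 11^3 + 1*11 + 4 mod 23 = 12
LHS = RHS

Yes, on the curve


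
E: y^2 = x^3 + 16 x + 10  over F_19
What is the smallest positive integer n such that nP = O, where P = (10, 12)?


Compute successive multiples of P until we hit O:
  1P = (10, 12)
  2P = (4, 10)
  3P = (3, 3)
  4P = (3, 16)
  5P = (4, 9)
  6P = (10, 7)
  7P = O

ord(P) = 7


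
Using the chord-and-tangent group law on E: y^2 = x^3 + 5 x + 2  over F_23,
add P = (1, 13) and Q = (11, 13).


P != Q, so use the chord formula.
s = (y2 - y1) / (x2 - x1) = (0) / (10) mod 23 = 0
x3 = s^2 - x1 - x2 mod 23 = 0^2 - 1 - 11 = 11
y3 = s (x1 - x3) - y1 mod 23 = 0 * (1 - 11) - 13 = 10

P + Q = (11, 10)


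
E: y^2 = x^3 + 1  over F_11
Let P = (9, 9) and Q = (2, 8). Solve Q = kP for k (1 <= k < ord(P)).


Enumerate multiples of P until we hit Q = (2, 8):
  1P = (9, 9)
  2P = (2, 3)
  3P = (5, 7)
  4P = (0, 1)
  5P = (7, 5)
  6P = (10, 0)
  7P = (7, 6)
  8P = (0, 10)
  9P = (5, 4)
  10P = (2, 8)
Match found at i = 10.

k = 10


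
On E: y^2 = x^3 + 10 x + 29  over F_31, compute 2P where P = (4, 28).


Doubling: s = (3 x1^2 + a) / (2 y1)
s = (3*4^2 + 10) / (2*28) mod 31 = 11
x3 = s^2 - 2 x1 mod 31 = 11^2 - 2*4 = 20
y3 = s (x1 - x3) - y1 mod 31 = 11 * (4 - 20) - 28 = 13

2P = (20, 13)


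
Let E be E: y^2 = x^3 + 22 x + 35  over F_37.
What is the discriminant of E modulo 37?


4 a^3 + 27 b^2 = 4*22^3 + 27*35^2 = 42592 + 33075 = 75667
Delta = -16 * (75667) = -1210672
Delta mod 37 = 5

Delta = 5 (mod 37)


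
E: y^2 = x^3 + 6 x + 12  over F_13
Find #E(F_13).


For each x in F_13, count y with y^2 = x^3 + 6 x + 12 mod 13:
  x = 0: RHS = 12, y in [5, 8]  -> 2 point(s)
  x = 4: RHS = 9, y in [3, 10]  -> 2 point(s)
  x = 6: RHS = 4, y in [2, 11]  -> 2 point(s)
  x = 8: RHS = 0, y in [0]  -> 1 point(s)
Affine points: 7. Add the point at infinity: total = 8.

#E(F_13) = 8


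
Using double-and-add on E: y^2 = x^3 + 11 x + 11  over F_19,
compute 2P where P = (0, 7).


k = 2 = 10_2 (binary, LSB first: 01)
Double-and-add from P = (0, 7):
  bit 0 = 0: acc unchanged = O
  bit 1 = 1: acc = O + (17, 0) = (17, 0)

2P = (17, 0)


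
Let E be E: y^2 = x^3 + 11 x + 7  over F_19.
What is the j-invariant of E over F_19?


Delta = -16(4 a^3 + 27 b^2) mod 19 = 10
-1728 * (4 a)^3 = -1728 * (4*11)^3 mod 19 = 7
j = 7 * 10^(-1) mod 19 = 14

j = 14 (mod 19)


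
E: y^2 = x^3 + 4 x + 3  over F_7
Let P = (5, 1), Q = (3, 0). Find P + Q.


P != Q, so use the chord formula.
s = (y2 - y1) / (x2 - x1) = (6) / (5) mod 7 = 4
x3 = s^2 - x1 - x2 mod 7 = 4^2 - 5 - 3 = 1
y3 = s (x1 - x3) - y1 mod 7 = 4 * (5 - 1) - 1 = 1

P + Q = (1, 1)


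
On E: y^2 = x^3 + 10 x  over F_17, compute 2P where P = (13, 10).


Doubling: s = (3 x1^2 + a) / (2 y1)
s = (3*13^2 + 10) / (2*10) mod 17 = 8
x3 = s^2 - 2 x1 mod 17 = 8^2 - 2*13 = 4
y3 = s (x1 - x3) - y1 mod 17 = 8 * (13 - 4) - 10 = 11

2P = (4, 11)


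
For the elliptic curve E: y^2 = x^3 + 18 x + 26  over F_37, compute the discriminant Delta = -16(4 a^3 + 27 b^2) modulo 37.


4 a^3 + 27 b^2 = 4*18^3 + 27*26^2 = 23328 + 18252 = 41580
Delta = -16 * (41580) = -665280
Delta mod 37 = 17

Delta = 17 (mod 37)


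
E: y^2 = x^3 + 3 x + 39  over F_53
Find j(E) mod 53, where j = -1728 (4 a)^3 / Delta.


Delta = -16(4 a^3 + 27 b^2) mod 53 = 43
-1728 * (4 a)^3 = -1728 * (4*3)^3 mod 53 = 36
j = 36 * 43^(-1) mod 53 = 7

j = 7 (mod 53)


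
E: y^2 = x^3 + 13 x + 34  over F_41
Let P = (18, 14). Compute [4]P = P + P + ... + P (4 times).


k = 4 = 100_2 (binary, LSB first: 001)
Double-and-add from P = (18, 14):
  bit 0 = 0: acc unchanged = O
  bit 1 = 0: acc unchanged = O
  bit 2 = 1: acc = O + (14, 7) = (14, 7)

4P = (14, 7)


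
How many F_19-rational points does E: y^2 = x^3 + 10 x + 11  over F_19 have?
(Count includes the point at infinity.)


For each x in F_19, count y with y^2 = x^3 + 10 x + 11 mod 19:
  x = 0: RHS = 11, y in [7, 12]  -> 2 point(s)
  x = 2: RHS = 1, y in [1, 18]  -> 2 point(s)
  x = 3: RHS = 11, y in [7, 12]  -> 2 point(s)
  x = 4: RHS = 1, y in [1, 18]  -> 2 point(s)
  x = 7: RHS = 6, y in [5, 14]  -> 2 point(s)
  x = 10: RHS = 9, y in [3, 16]  -> 2 point(s)
  x = 12: RHS = 16, y in [4, 15]  -> 2 point(s)
  x = 13: RHS = 1, y in [1, 18]  -> 2 point(s)
  x = 14: RHS = 7, y in [8, 11]  -> 2 point(s)
  x = 16: RHS = 11, y in [7, 12]  -> 2 point(s)
  x = 18: RHS = 0, y in [0]  -> 1 point(s)
Affine points: 21. Add the point at infinity: total = 22.

#E(F_19) = 22


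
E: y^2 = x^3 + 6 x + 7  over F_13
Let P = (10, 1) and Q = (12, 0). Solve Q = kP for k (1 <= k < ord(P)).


Enumerate multiples of P until we hit Q = (12, 0):
  1P = (10, 1)
  2P = (2, 1)
  3P = (1, 12)
  4P = (12, 0)
Match found at i = 4.

k = 4


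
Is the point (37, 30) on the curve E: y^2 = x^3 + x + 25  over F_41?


Check whether y^2 = x^3 + 1 x + 25 (mod 41) for (x, y) = (37, 30).
LHS: y^2 = 30^2 mod 41 = 39
RHS: x^3 + 1 x + 25 = 37^3 + 1*37 + 25 mod 41 = 39
LHS = RHS

Yes, on the curve


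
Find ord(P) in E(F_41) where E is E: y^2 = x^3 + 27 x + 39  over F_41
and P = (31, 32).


Compute successive multiples of P until we hit O:
  1P = (31, 32)
  2P = (30, 25)
  3P = (29, 23)
  4P = (32, 25)
  5P = (27, 22)
  6P = (20, 16)
  7P = (26, 20)
  8P = (16, 4)
  ... (continuing to 44P)
  44P = O

ord(P) = 44


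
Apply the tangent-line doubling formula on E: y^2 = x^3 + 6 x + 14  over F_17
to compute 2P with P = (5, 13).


Doubling: s = (3 x1^2 + a) / (2 y1)
s = (3*5^2 + 6) / (2*13) mod 17 = 9
x3 = s^2 - 2 x1 mod 17 = 9^2 - 2*5 = 3
y3 = s (x1 - x3) - y1 mod 17 = 9 * (5 - 3) - 13 = 5

2P = (3, 5)


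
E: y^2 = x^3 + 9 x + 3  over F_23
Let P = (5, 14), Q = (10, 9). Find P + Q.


P != Q, so use the chord formula.
s = (y2 - y1) / (x2 - x1) = (18) / (5) mod 23 = 22
x3 = s^2 - x1 - x2 mod 23 = 22^2 - 5 - 10 = 9
y3 = s (x1 - x3) - y1 mod 23 = 22 * (5 - 9) - 14 = 13

P + Q = (9, 13)


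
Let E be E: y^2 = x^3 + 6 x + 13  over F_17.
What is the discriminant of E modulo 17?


4 a^3 + 27 b^2 = 4*6^3 + 27*13^2 = 864 + 4563 = 5427
Delta = -16 * (5427) = -86832
Delta mod 17 = 4

Delta = 4 (mod 17)


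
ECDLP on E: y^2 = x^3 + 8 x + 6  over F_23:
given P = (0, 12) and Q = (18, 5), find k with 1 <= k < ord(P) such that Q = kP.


Enumerate multiples of P until we hit Q = (18, 5):
  1P = (0, 12)
  2P = (18, 5)
Match found at i = 2.

k = 2


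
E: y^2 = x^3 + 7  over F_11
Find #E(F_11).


For each x in F_11, count y with y^2 = x^3 + 0 x + 7 mod 11:
  x = 2: RHS = 4, y in [2, 9]  -> 2 point(s)
  x = 3: RHS = 1, y in [1, 10]  -> 2 point(s)
  x = 4: RHS = 5, y in [4, 7]  -> 2 point(s)
  x = 5: RHS = 0, y in [0]  -> 1 point(s)
  x = 6: RHS = 3, y in [5, 6]  -> 2 point(s)
  x = 7: RHS = 9, y in [3, 8]  -> 2 point(s)
Affine points: 11. Add the point at infinity: total = 12.

#E(F_11) = 12


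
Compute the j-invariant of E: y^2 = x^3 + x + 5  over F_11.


Delta = -16(4 a^3 + 27 b^2) mod 11 = 4
-1728 * (4 a)^3 = -1728 * (4*1)^3 mod 11 = 2
j = 2 * 4^(-1) mod 11 = 6

j = 6 (mod 11)


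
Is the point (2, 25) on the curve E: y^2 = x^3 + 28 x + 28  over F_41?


Check whether y^2 = x^3 + 28 x + 28 (mod 41) for (x, y) = (2, 25).
LHS: y^2 = 25^2 mod 41 = 10
RHS: x^3 + 28 x + 28 = 2^3 + 28*2 + 28 mod 41 = 10
LHS = RHS

Yes, on the curve


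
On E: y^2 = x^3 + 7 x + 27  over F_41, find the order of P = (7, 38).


Compute successive multiples of P until we hit O:
  1P = (7, 38)
  2P = (7, 3)
  3P = O

ord(P) = 3


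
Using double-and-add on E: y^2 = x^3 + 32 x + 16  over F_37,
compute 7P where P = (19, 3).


k = 7 = 111_2 (binary, LSB first: 111)
Double-and-add from P = (19, 3):
  bit 0 = 1: acc = O + (19, 3) = (19, 3)
  bit 1 = 1: acc = (19, 3) + (11, 16) = (16, 6)
  bit 2 = 1: acc = (16, 6) + (3, 18) = (9, 16)

7P = (9, 16)


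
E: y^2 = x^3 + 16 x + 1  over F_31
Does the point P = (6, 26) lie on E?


Check whether y^2 = x^3 + 16 x + 1 (mod 31) for (x, y) = (6, 26).
LHS: y^2 = 26^2 mod 31 = 25
RHS: x^3 + 16 x + 1 = 6^3 + 16*6 + 1 mod 31 = 3
LHS != RHS

No, not on the curve


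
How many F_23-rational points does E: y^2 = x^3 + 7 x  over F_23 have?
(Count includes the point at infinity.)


For each x in F_23, count y with y^2 = x^3 + 7 x + 0 mod 23:
  x = 0: RHS = 0, y in [0]  -> 1 point(s)
  x = 1: RHS = 8, y in [10, 13]  -> 2 point(s)
  x = 3: RHS = 2, y in [5, 18]  -> 2 point(s)
  x = 4: RHS = 0, y in [0]  -> 1 point(s)
  x = 7: RHS = 1, y in [1, 22]  -> 2 point(s)
  x = 8: RHS = 16, y in [4, 19]  -> 2 point(s)
  x = 10: RHS = 12, y in [9, 14]  -> 2 point(s)
  x = 12: RHS = 18, y in [8, 15]  -> 2 point(s)
  x = 14: RHS = 13, y in [6, 17]  -> 2 point(s)
  x = 17: RHS = 18, y in [8, 15]  -> 2 point(s)
  x = 18: RHS = 1, y in [1, 22]  -> 2 point(s)
  x = 19: RHS = 0, y in [0]  -> 1 point(s)
  x = 21: RHS = 1, y in [1, 22]  -> 2 point(s)
Affine points: 23. Add the point at infinity: total = 24.

#E(F_23) = 24


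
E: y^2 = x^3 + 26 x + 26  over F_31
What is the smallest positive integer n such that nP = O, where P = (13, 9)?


Compute successive multiples of P until we hit O:
  1P = (13, 9)
  2P = (12, 12)
  3P = (15, 28)
  4P = (8, 23)
  5P = (29, 11)
  6P = (5, 23)
  7P = (18, 23)
  8P = (19, 30)
  ... (continuing to 17P)
  17P = O

ord(P) = 17


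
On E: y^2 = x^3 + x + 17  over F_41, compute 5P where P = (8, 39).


k = 5 = 101_2 (binary, LSB first: 101)
Double-and-add from P = (8, 39):
  bit 0 = 1: acc = O + (8, 39) = (8, 39)
  bit 1 = 0: acc unchanged = (8, 39)
  bit 2 = 1: acc = (8, 39) + (34, 35) = (8, 2)

5P = (8, 2)


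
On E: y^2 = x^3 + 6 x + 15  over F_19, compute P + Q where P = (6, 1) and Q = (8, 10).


P != Q, so use the chord formula.
s = (y2 - y1) / (x2 - x1) = (9) / (2) mod 19 = 14
x3 = s^2 - x1 - x2 mod 19 = 14^2 - 6 - 8 = 11
y3 = s (x1 - x3) - y1 mod 19 = 14 * (6 - 11) - 1 = 5

P + Q = (11, 5)


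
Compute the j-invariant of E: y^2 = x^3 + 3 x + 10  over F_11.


Delta = -16(4 a^3 + 27 b^2) mod 11 = 7
-1728 * (4 a)^3 = -1728 * (4*3)^3 mod 11 = 10
j = 10 * 7^(-1) mod 11 = 3

j = 3 (mod 11)


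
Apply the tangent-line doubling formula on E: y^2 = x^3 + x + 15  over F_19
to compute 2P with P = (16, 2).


Doubling: s = (3 x1^2 + a) / (2 y1)
s = (3*16^2 + 1) / (2*2) mod 19 = 7
x3 = s^2 - 2 x1 mod 19 = 7^2 - 2*16 = 17
y3 = s (x1 - x3) - y1 mod 19 = 7 * (16 - 17) - 2 = 10

2P = (17, 10)


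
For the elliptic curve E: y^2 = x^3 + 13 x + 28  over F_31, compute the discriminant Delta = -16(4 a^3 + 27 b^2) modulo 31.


4 a^3 + 27 b^2 = 4*13^3 + 27*28^2 = 8788 + 21168 = 29956
Delta = -16 * (29956) = -479296
Delta mod 31 = 26

Delta = 26 (mod 31)


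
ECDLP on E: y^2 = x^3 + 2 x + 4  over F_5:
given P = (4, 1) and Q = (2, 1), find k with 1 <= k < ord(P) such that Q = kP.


Enumerate multiples of P until we hit Q = (2, 1):
  1P = (4, 1)
  2P = (2, 4)
  3P = (0, 3)
  4P = (0, 2)
  5P = (2, 1)
Match found at i = 5.

k = 5


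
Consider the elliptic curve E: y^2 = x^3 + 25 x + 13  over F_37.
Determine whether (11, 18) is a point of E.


Check whether y^2 = x^3 + 25 x + 13 (mod 37) for (x, y) = (11, 18).
LHS: y^2 = 18^2 mod 37 = 28
RHS: x^3 + 25 x + 13 = 11^3 + 25*11 + 13 mod 37 = 28
LHS = RHS

Yes, on the curve


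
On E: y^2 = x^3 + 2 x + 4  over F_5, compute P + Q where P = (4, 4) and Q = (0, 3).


P != Q, so use the chord formula.
s = (y2 - y1) / (x2 - x1) = (4) / (1) mod 5 = 4
x3 = s^2 - x1 - x2 mod 5 = 4^2 - 4 - 0 = 2
y3 = s (x1 - x3) - y1 mod 5 = 4 * (4 - 2) - 4 = 4

P + Q = (2, 4)


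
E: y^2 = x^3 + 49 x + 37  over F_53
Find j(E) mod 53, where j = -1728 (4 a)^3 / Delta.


Delta = -16(4 a^3 + 27 b^2) mod 53 = 34
-1728 * (4 a)^3 = -1728 * (4*49)^3 mod 53 = 3
j = 3 * 34^(-1) mod 53 = 11

j = 11 (mod 53)


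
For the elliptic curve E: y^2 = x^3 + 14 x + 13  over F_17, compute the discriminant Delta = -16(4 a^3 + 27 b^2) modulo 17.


4 a^3 + 27 b^2 = 4*14^3 + 27*13^2 = 10976 + 4563 = 15539
Delta = -16 * (15539) = -248624
Delta mod 17 = 1

Delta = 1 (mod 17)


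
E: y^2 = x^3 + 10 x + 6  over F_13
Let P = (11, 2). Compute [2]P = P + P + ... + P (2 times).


k = 2 = 10_2 (binary, LSB first: 01)
Double-and-add from P = (11, 2):
  bit 0 = 0: acc unchanged = O
  bit 1 = 1: acc = O + (5, 5) = (5, 5)

2P = (5, 5)


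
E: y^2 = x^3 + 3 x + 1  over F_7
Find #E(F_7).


For each x in F_7, count y with y^2 = x^3 + 3 x + 1 mod 7:
  x = 0: RHS = 1, y in [1, 6]  -> 2 point(s)
  x = 2: RHS = 1, y in [1, 6]  -> 2 point(s)
  x = 3: RHS = 2, y in [3, 4]  -> 2 point(s)
  x = 4: RHS = 0, y in [0]  -> 1 point(s)
  x = 5: RHS = 1, y in [1, 6]  -> 2 point(s)
  x = 6: RHS = 4, y in [2, 5]  -> 2 point(s)
Affine points: 11. Add the point at infinity: total = 12.

#E(F_7) = 12


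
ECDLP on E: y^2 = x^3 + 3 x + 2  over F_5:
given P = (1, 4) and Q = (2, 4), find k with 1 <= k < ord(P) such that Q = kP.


Enumerate multiples of P until we hit Q = (2, 4):
  1P = (1, 4)
  2P = (2, 4)
Match found at i = 2.

k = 2


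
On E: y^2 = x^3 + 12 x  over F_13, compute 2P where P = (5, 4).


Doubling: s = (3 x1^2 + a) / (2 y1)
s = (3*5^2 + 12) / (2*4) mod 13 = 6
x3 = s^2 - 2 x1 mod 13 = 6^2 - 2*5 = 0
y3 = s (x1 - x3) - y1 mod 13 = 6 * (5 - 0) - 4 = 0

2P = (0, 0)


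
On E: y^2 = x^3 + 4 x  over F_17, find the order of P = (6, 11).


Compute successive multiples of P until we hit O:
  1P = (6, 11)
  2P = (9, 0)
  3P = (6, 6)
  4P = O

ord(P) = 4


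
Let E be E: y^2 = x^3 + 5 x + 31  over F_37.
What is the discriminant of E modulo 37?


4 a^3 + 27 b^2 = 4*5^3 + 27*31^2 = 500 + 25947 = 26447
Delta = -16 * (26447) = -423152
Delta mod 37 = 17

Delta = 17 (mod 37)


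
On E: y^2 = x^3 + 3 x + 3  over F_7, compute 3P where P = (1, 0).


k = 3 = 11_2 (binary, LSB first: 11)
Double-and-add from P = (1, 0):
  bit 0 = 1: acc = O + (1, 0) = (1, 0)
  bit 1 = 1: acc = (1, 0) + O = (1, 0)

3P = (1, 0)


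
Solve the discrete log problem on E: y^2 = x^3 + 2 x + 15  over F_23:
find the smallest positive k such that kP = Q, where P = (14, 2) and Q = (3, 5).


Enumerate multiples of P until we hit Q = (3, 5):
  1P = (14, 2)
  2P = (22, 14)
  3P = (18, 15)
  4P = (3, 5)
Match found at i = 4.

k = 4


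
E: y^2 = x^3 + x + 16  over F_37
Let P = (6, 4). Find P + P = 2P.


Doubling: s = (3 x1^2 + a) / (2 y1)
s = (3*6^2 + 1) / (2*4) mod 37 = 9
x3 = s^2 - 2 x1 mod 37 = 9^2 - 2*6 = 32
y3 = s (x1 - x3) - y1 mod 37 = 9 * (6 - 32) - 4 = 21

2P = (32, 21)


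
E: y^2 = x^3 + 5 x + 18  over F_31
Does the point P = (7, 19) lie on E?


Check whether y^2 = x^3 + 5 x + 18 (mod 31) for (x, y) = (7, 19).
LHS: y^2 = 19^2 mod 31 = 20
RHS: x^3 + 5 x + 18 = 7^3 + 5*7 + 18 mod 31 = 24
LHS != RHS

No, not on the curve


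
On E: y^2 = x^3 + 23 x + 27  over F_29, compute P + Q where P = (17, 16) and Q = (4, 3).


P != Q, so use the chord formula.
s = (y2 - y1) / (x2 - x1) = (16) / (16) mod 29 = 1
x3 = s^2 - x1 - x2 mod 29 = 1^2 - 17 - 4 = 9
y3 = s (x1 - x3) - y1 mod 29 = 1 * (17 - 9) - 16 = 21

P + Q = (9, 21)


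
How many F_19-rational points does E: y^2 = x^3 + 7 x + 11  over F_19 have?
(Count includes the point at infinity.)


For each x in F_19, count y with y^2 = x^3 + 7 x + 11 mod 19:
  x = 0: RHS = 11, y in [7, 12]  -> 2 point(s)
  x = 1: RHS = 0, y in [0]  -> 1 point(s)
  x = 5: RHS = 0, y in [0]  -> 1 point(s)
  x = 7: RHS = 4, y in [2, 17]  -> 2 point(s)
  x = 8: RHS = 9, y in [3, 16]  -> 2 point(s)
  x = 9: RHS = 5, y in [9, 10]  -> 2 point(s)
  x = 10: RHS = 17, y in [6, 13]  -> 2 point(s)
  x = 13: RHS = 0, y in [0]  -> 1 point(s)
  x = 16: RHS = 1, y in [1, 18]  -> 2 point(s)
Affine points: 15. Add the point at infinity: total = 16.

#E(F_19) = 16


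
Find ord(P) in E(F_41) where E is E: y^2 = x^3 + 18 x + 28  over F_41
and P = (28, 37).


Compute successive multiples of P until we hit O:
  1P = (28, 37)
  2P = (27, 5)
  3P = (26, 27)
  4P = (12, 2)
  5P = (21, 27)
  6P = (25, 20)
  7P = (11, 32)
  8P = (35, 14)
  ... (continuing to 48P)
  48P = O

ord(P) = 48


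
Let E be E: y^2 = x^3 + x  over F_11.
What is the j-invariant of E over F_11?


Delta = -16(4 a^3 + 27 b^2) mod 11 = 2
-1728 * (4 a)^3 = -1728 * (4*1)^3 mod 11 = 2
j = 2 * 2^(-1) mod 11 = 1

j = 1 (mod 11)


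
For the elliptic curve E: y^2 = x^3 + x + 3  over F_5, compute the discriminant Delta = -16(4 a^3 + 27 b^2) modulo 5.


4 a^3 + 27 b^2 = 4*1^3 + 27*3^2 = 4 + 243 = 247
Delta = -16 * (247) = -3952
Delta mod 5 = 3

Delta = 3 (mod 5)


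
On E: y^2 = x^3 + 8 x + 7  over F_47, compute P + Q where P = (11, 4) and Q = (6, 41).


P != Q, so use the chord formula.
s = (y2 - y1) / (x2 - x1) = (37) / (42) mod 47 = 2
x3 = s^2 - x1 - x2 mod 47 = 2^2 - 11 - 6 = 34
y3 = s (x1 - x3) - y1 mod 47 = 2 * (11 - 34) - 4 = 44

P + Q = (34, 44)


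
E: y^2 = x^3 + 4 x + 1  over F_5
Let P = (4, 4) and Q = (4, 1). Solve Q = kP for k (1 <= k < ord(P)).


Enumerate multiples of P until we hit Q = (4, 1):
  1P = (4, 4)
  2P = (3, 0)
  3P = (4, 1)
Match found at i = 3.

k = 3


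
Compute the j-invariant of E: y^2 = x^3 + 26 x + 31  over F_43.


Delta = -16(4 a^3 + 27 b^2) mod 43 = 29
-1728 * (4 a)^3 = -1728 * (4*26)^3 mod 43 = 42
j = 42 * 29^(-1) mod 43 = 40

j = 40 (mod 43)


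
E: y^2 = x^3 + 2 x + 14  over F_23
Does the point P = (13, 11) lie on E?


Check whether y^2 = x^3 + 2 x + 14 (mod 23) for (x, y) = (13, 11).
LHS: y^2 = 11^2 mod 23 = 6
RHS: x^3 + 2 x + 14 = 13^3 + 2*13 + 14 mod 23 = 6
LHS = RHS

Yes, on the curve


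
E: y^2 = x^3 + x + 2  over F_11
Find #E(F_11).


For each x in F_11, count y with y^2 = x^3 + 1 x + 2 mod 11:
  x = 1: RHS = 4, y in [2, 9]  -> 2 point(s)
  x = 2: RHS = 1, y in [1, 10]  -> 2 point(s)
  x = 4: RHS = 4, y in [2, 9]  -> 2 point(s)
  x = 5: RHS = 0, y in [0]  -> 1 point(s)
  x = 6: RHS = 4, y in [2, 9]  -> 2 point(s)
  x = 7: RHS = 0, y in [0]  -> 1 point(s)
  x = 8: RHS = 5, y in [4, 7]  -> 2 point(s)
  x = 9: RHS = 3, y in [5, 6]  -> 2 point(s)
  x = 10: RHS = 0, y in [0]  -> 1 point(s)
Affine points: 15. Add the point at infinity: total = 16.

#E(F_11) = 16


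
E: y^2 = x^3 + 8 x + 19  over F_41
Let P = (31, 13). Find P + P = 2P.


Doubling: s = (3 x1^2 + a) / (2 y1)
s = (3*31^2 + 8) / (2*13) mod 41 = 15
x3 = s^2 - 2 x1 mod 41 = 15^2 - 2*31 = 40
y3 = s (x1 - x3) - y1 mod 41 = 15 * (31 - 40) - 13 = 16

2P = (40, 16)


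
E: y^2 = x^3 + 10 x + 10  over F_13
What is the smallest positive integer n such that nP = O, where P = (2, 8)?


Compute successive multiples of P until we hit O:
  1P = (2, 8)
  2P = (5, 9)
  3P = (9, 7)
  4P = (6, 0)
  5P = (9, 6)
  6P = (5, 4)
  7P = (2, 5)
  8P = O

ord(P) = 8


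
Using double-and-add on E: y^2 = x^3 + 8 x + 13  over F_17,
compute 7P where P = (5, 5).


k = 7 = 111_2 (binary, LSB first: 111)
Double-and-add from P = (5, 5):
  bit 0 = 1: acc = O + (5, 5) = (5, 5)
  bit 1 = 1: acc = (5, 5) + (5, 12) = O
  bit 2 = 1: acc = O + (5, 5) = (5, 5)

7P = (5, 5)


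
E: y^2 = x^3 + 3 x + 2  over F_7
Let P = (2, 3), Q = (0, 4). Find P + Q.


P != Q, so use the chord formula.
s = (y2 - y1) / (x2 - x1) = (1) / (5) mod 7 = 3
x3 = s^2 - x1 - x2 mod 7 = 3^2 - 2 - 0 = 0
y3 = s (x1 - x3) - y1 mod 7 = 3 * (2 - 0) - 3 = 3

P + Q = (0, 3)


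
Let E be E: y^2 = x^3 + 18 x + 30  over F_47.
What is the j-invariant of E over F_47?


Delta = -16(4 a^3 + 27 b^2) mod 47 = 10
-1728 * (4 a)^3 = -1728 * (4*18)^3 mod 47 = 43
j = 43 * 10^(-1) mod 47 = 9

j = 9 (mod 47)


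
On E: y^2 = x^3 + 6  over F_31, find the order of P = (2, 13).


Compute successive multiples of P until we hit O:
  1P = (2, 13)
  2P = (3, 8)
  3P = (20, 15)
  4P = (27, 29)
  5P = (16, 14)
  6P = (10, 13)
  7P = (19, 18)
  8P = (28, 14)
  ... (continuing to 43P)
  43P = O

ord(P) = 43


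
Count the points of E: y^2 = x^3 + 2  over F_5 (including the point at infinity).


For each x in F_5, count y with y^2 = x^3 + 0 x + 2 mod 5:
  x = 2: RHS = 0, y in [0]  -> 1 point(s)
  x = 3: RHS = 4, y in [2, 3]  -> 2 point(s)
  x = 4: RHS = 1, y in [1, 4]  -> 2 point(s)
Affine points: 5. Add the point at infinity: total = 6.

#E(F_5) = 6


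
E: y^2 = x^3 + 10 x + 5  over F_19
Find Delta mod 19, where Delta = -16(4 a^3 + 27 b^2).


4 a^3 + 27 b^2 = 4*10^3 + 27*5^2 = 4000 + 675 = 4675
Delta = -16 * (4675) = -74800
Delta mod 19 = 3

Delta = 3 (mod 19)


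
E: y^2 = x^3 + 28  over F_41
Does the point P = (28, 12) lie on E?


Check whether y^2 = x^3 + 0 x + 28 (mod 41) for (x, y) = (28, 12).
LHS: y^2 = 12^2 mod 41 = 21
RHS: x^3 + 0 x + 28 = 28^3 + 0*28 + 28 mod 41 = 4
LHS != RHS

No, not on the curve


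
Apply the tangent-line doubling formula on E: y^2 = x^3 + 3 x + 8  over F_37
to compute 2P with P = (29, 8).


Doubling: s = (3 x1^2 + a) / (2 y1)
s = (3*29^2 + 3) / (2*8) mod 37 = 33
x3 = s^2 - 2 x1 mod 37 = 33^2 - 2*29 = 32
y3 = s (x1 - x3) - y1 mod 37 = 33 * (29 - 32) - 8 = 4

2P = (32, 4)


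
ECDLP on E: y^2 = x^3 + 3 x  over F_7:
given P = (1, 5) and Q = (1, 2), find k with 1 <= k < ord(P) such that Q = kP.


Enumerate multiples of P until we hit Q = (1, 2):
  1P = (1, 5)
  2P = (2, 0)
  3P = (1, 2)
Match found at i = 3.

k = 3


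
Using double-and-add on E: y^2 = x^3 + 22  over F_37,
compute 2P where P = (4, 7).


k = 2 = 10_2 (binary, LSB first: 01)
Double-and-add from P = (4, 7):
  bit 0 = 0: acc unchanged = O
  bit 1 = 1: acc = O + (3, 7) = (3, 7)

2P = (3, 7)


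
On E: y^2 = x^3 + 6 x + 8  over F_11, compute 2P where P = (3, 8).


Doubling: s = (3 x1^2 + a) / (2 y1)
s = (3*3^2 + 6) / (2*8) mod 11 = 0
x3 = s^2 - 2 x1 mod 11 = 0^2 - 2*3 = 5
y3 = s (x1 - x3) - y1 mod 11 = 0 * (3 - 5) - 8 = 3

2P = (5, 3)


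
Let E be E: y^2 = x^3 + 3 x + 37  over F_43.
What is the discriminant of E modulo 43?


4 a^3 + 27 b^2 = 4*3^3 + 27*37^2 = 108 + 36963 = 37071
Delta = -16 * (37071) = -593136
Delta mod 43 = 6

Delta = 6 (mod 43)


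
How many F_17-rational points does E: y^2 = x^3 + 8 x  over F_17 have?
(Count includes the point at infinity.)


For each x in F_17, count y with y^2 = x^3 + 8 x + 0 mod 17:
  x = 0: RHS = 0, y in [0]  -> 1 point(s)
  x = 1: RHS = 9, y in [3, 14]  -> 2 point(s)
  x = 3: RHS = 0, y in [0]  -> 1 point(s)
  x = 6: RHS = 9, y in [3, 14]  -> 2 point(s)
  x = 7: RHS = 8, y in [5, 12]  -> 2 point(s)
  x = 8: RHS = 15, y in [7, 10]  -> 2 point(s)
  x = 9: RHS = 2, y in [6, 11]  -> 2 point(s)
  x = 10: RHS = 9, y in [3, 14]  -> 2 point(s)
  x = 11: RHS = 8, y in [5, 12]  -> 2 point(s)
  x = 14: RHS = 0, y in [0]  -> 1 point(s)
  x = 16: RHS = 8, y in [5, 12]  -> 2 point(s)
Affine points: 19. Add the point at infinity: total = 20.

#E(F_17) = 20


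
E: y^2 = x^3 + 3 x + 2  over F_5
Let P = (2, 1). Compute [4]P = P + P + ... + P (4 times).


k = 4 = 100_2 (binary, LSB first: 001)
Double-and-add from P = (2, 1):
  bit 0 = 0: acc unchanged = O
  bit 1 = 0: acc unchanged = O
  bit 2 = 1: acc = O + (2, 4) = (2, 4)

4P = (2, 4)


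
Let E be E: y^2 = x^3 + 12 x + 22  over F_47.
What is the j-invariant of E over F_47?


Delta = -16(4 a^3 + 27 b^2) mod 47 = 14
-1728 * (4 a)^3 = -1728 * (4*12)^3 mod 47 = 11
j = 11 * 14^(-1) mod 47 = 31

j = 31 (mod 47)


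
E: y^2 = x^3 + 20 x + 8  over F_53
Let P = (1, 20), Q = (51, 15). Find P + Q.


P != Q, so use the chord formula.
s = (y2 - y1) / (x2 - x1) = (48) / (50) mod 53 = 37
x3 = s^2 - x1 - x2 mod 53 = 37^2 - 1 - 51 = 45
y3 = s (x1 - x3) - y1 mod 53 = 37 * (1 - 45) - 20 = 48

P + Q = (45, 48)


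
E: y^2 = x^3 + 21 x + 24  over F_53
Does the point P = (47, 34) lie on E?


Check whether y^2 = x^3 + 21 x + 24 (mod 53) for (x, y) = (47, 34).
LHS: y^2 = 34^2 mod 53 = 43
RHS: x^3 + 21 x + 24 = 47^3 + 21*47 + 24 mod 53 = 0
LHS != RHS

No, not on the curve


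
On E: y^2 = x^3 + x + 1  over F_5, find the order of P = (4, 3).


Compute successive multiples of P until we hit O:
  1P = (4, 3)
  2P = (3, 1)
  3P = (2, 1)
  4P = (0, 1)
  5P = (0, 4)
  6P = (2, 4)
  7P = (3, 4)
  8P = (4, 2)
  ... (continuing to 9P)
  9P = O

ord(P) = 9


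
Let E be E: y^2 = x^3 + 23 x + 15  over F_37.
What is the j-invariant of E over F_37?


Delta = -16(4 a^3 + 27 b^2) mod 37 = 13
-1728 * (4 a)^3 = -1728 * (4*23)^3 mod 37 = 31
j = 31 * 13^(-1) mod 37 = 28

j = 28 (mod 37)


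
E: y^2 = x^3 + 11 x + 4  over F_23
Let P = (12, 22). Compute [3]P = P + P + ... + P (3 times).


k = 3 = 11_2 (binary, LSB first: 11)
Double-and-add from P = (12, 22):
  bit 0 = 1: acc = O + (12, 22) = (12, 22)
  bit 1 = 1: acc = (12, 22) + (8, 12) = (15, 5)

3P = (15, 5)


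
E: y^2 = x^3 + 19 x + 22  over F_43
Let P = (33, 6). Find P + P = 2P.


Doubling: s = (3 x1^2 + a) / (2 y1)
s = (3*33^2 + 19) / (2*6) mod 43 = 23
x3 = s^2 - 2 x1 mod 43 = 23^2 - 2*33 = 33
y3 = s (x1 - x3) - y1 mod 43 = 23 * (33 - 33) - 6 = 37

2P = (33, 37)


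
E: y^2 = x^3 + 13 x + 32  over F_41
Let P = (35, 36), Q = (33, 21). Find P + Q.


P != Q, so use the chord formula.
s = (y2 - y1) / (x2 - x1) = (26) / (39) mod 41 = 28
x3 = s^2 - x1 - x2 mod 41 = 28^2 - 35 - 33 = 19
y3 = s (x1 - x3) - y1 mod 41 = 28 * (35 - 19) - 36 = 2

P + Q = (19, 2)


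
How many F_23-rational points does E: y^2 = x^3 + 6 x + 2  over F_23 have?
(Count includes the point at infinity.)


For each x in F_23, count y with y^2 = x^3 + 6 x + 2 mod 23:
  x = 0: RHS = 2, y in [5, 18]  -> 2 point(s)
  x = 1: RHS = 9, y in [3, 20]  -> 2 point(s)
  x = 3: RHS = 1, y in [1, 22]  -> 2 point(s)
  x = 6: RHS = 1, y in [1, 22]  -> 2 point(s)
  x = 9: RHS = 3, y in [7, 16]  -> 2 point(s)
  x = 10: RHS = 4, y in [2, 21]  -> 2 point(s)
  x = 12: RHS = 8, y in [10, 13]  -> 2 point(s)
  x = 13: RHS = 0, y in [0]  -> 1 point(s)
  x = 14: RHS = 1, y in [1, 22]  -> 2 point(s)
  x = 16: RHS = 8, y in [10, 13]  -> 2 point(s)
  x = 17: RHS = 3, y in [7, 16]  -> 2 point(s)
  x = 18: RHS = 8, y in [10, 13]  -> 2 point(s)
  x = 19: RHS = 6, y in [11, 12]  -> 2 point(s)
  x = 20: RHS = 3, y in [7, 16]  -> 2 point(s)
  x = 22: RHS = 18, y in [8, 15]  -> 2 point(s)
Affine points: 29. Add the point at infinity: total = 30.

#E(F_23) = 30


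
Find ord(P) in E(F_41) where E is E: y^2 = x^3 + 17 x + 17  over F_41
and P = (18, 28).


Compute successive multiples of P until we hit O:
  1P = (18, 28)
  2P = (37, 34)
  3P = (2, 31)
  4P = (26, 35)
  5P = (33, 5)
  6P = (39, 37)
  7P = (21, 0)
  8P = (39, 4)
  ... (continuing to 14P)
  14P = O

ord(P) = 14


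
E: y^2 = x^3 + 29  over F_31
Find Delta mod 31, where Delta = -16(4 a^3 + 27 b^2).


4 a^3 + 27 b^2 = 4*0^3 + 27*29^2 = 0 + 22707 = 22707
Delta = -16 * (22707) = -363312
Delta mod 31 = 8

Delta = 8 (mod 31)


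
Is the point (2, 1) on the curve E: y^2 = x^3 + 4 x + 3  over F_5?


Check whether y^2 = x^3 + 4 x + 3 (mod 5) for (x, y) = (2, 1).
LHS: y^2 = 1^2 mod 5 = 1
RHS: x^3 + 4 x + 3 = 2^3 + 4*2 + 3 mod 5 = 4
LHS != RHS

No, not on the curve


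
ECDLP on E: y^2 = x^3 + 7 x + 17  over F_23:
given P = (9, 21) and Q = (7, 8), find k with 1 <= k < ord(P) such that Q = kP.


Enumerate multiples of P until we hit Q = (7, 8):
  1P = (9, 21)
  2P = (7, 15)
  3P = (16, 4)
  4P = (10, 11)
  5P = (12, 9)
  6P = (18, 15)
  7P = (22, 3)
  8P = (21, 8)
  9P = (2, 4)
  10P = (1, 5)
  11P = (17, 9)
  12P = (5, 19)
  13P = (15, 22)
  14P = (15, 1)
  15P = (5, 4)
  16P = (17, 14)
  17P = (1, 18)
  18P = (2, 19)
  19P = (21, 15)
  20P = (22, 20)
  21P = (18, 8)
  22P = (12, 14)
  23P = (10, 12)
  24P = (16, 19)
  25P = (7, 8)
Match found at i = 25.

k = 25


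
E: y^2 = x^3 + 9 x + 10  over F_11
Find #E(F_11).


For each x in F_11, count y with y^2 = x^3 + 9 x + 10 mod 11:
  x = 1: RHS = 9, y in [3, 8]  -> 2 point(s)
  x = 2: RHS = 3, y in [5, 6]  -> 2 point(s)
  x = 3: RHS = 9, y in [3, 8]  -> 2 point(s)
  x = 4: RHS = 0, y in [0]  -> 1 point(s)
  x = 5: RHS = 4, y in [2, 9]  -> 2 point(s)
  x = 6: RHS = 5, y in [4, 7]  -> 2 point(s)
  x = 7: RHS = 9, y in [3, 8]  -> 2 point(s)
  x = 8: RHS = 0, y in [0]  -> 1 point(s)
  x = 10: RHS = 0, y in [0]  -> 1 point(s)
Affine points: 15. Add the point at infinity: total = 16.

#E(F_11) = 16


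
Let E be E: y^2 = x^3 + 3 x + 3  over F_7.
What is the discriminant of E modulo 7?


4 a^3 + 27 b^2 = 4*3^3 + 27*3^2 = 108 + 243 = 351
Delta = -16 * (351) = -5616
Delta mod 7 = 5

Delta = 5 (mod 7)


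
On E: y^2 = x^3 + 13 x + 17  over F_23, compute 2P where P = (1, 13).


Doubling: s = (3 x1^2 + a) / (2 y1)
s = (3*1^2 + 13) / (2*13) mod 23 = 13
x3 = s^2 - 2 x1 mod 23 = 13^2 - 2*1 = 6
y3 = s (x1 - x3) - y1 mod 23 = 13 * (1 - 6) - 13 = 14

2P = (6, 14)


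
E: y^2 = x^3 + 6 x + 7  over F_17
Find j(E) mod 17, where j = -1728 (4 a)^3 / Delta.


Delta = -16(4 a^3 + 27 b^2) mod 17 = 11
-1728 * (4 a)^3 = -1728 * (4*6)^3 mod 17 = 1
j = 1 * 11^(-1) mod 17 = 14

j = 14 (mod 17)


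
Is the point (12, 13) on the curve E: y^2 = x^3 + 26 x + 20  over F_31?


Check whether y^2 = x^3 + 26 x + 20 (mod 31) for (x, y) = (12, 13).
LHS: y^2 = 13^2 mod 31 = 14
RHS: x^3 + 26 x + 20 = 12^3 + 26*12 + 20 mod 31 = 14
LHS = RHS

Yes, on the curve


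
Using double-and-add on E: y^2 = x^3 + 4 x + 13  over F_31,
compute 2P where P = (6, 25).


k = 2 = 10_2 (binary, LSB first: 01)
Double-and-add from P = (6, 25):
  bit 0 = 0: acc unchanged = O
  bit 1 = 1: acc = O + (20, 23) = (20, 23)

2P = (20, 23)


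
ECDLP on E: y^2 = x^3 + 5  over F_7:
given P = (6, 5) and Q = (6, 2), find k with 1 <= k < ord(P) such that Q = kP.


Enumerate multiples of P until we hit Q = (6, 2):
  1P = (6, 5)
  2P = (3, 5)
  3P = (5, 2)
  4P = (5, 5)
  5P = (3, 2)
  6P = (6, 2)
Match found at i = 6.

k = 6


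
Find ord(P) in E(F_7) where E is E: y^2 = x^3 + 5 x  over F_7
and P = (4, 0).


Compute successive multiples of P until we hit O:
  1P = (4, 0)
  2P = O

ord(P) = 2


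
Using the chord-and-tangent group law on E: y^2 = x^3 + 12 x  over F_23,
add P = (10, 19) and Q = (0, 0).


P != Q, so use the chord formula.
s = (y2 - y1) / (x2 - x1) = (4) / (13) mod 23 = 18
x3 = s^2 - x1 - x2 mod 23 = 18^2 - 10 - 0 = 15
y3 = s (x1 - x3) - y1 mod 23 = 18 * (10 - 15) - 19 = 6

P + Q = (15, 6)


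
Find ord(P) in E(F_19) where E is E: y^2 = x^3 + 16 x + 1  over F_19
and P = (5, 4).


Compute successive multiples of P until we hit O:
  1P = (5, 4)
  2P = (14, 10)
  3P = (11, 11)
  4P = (7, 0)
  5P = (11, 8)
  6P = (14, 9)
  7P = (5, 15)
  8P = O

ord(P) = 8


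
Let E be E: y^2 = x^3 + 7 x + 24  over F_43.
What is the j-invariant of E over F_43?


Delta = -16(4 a^3 + 27 b^2) mod 43 = 30
-1728 * (4 a)^3 = -1728 * (4*7)^3 mod 43 = 39
j = 39 * 30^(-1) mod 43 = 40

j = 40 (mod 43)


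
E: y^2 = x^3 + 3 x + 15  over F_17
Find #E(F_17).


For each x in F_17, count y with y^2 = x^3 + 3 x + 15 mod 17:
  x = 0: RHS = 15, y in [7, 10]  -> 2 point(s)
  x = 1: RHS = 2, y in [6, 11]  -> 2 point(s)
  x = 3: RHS = 0, y in [0]  -> 1 point(s)
  x = 5: RHS = 2, y in [6, 11]  -> 2 point(s)
  x = 10: RHS = 8, y in [5, 12]  -> 2 point(s)
  x = 11: RHS = 2, y in [6, 11]  -> 2 point(s)
  x = 14: RHS = 13, y in [8, 9]  -> 2 point(s)
  x = 15: RHS = 1, y in [1, 16]  -> 2 point(s)
Affine points: 15. Add the point at infinity: total = 16.

#E(F_17) = 16


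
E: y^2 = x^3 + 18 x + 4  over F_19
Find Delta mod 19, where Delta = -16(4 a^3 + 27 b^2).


4 a^3 + 27 b^2 = 4*18^3 + 27*4^2 = 23328 + 432 = 23760
Delta = -16 * (23760) = -380160
Delta mod 19 = 11

Delta = 11 (mod 19)


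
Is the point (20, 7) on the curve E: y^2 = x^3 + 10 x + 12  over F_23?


Check whether y^2 = x^3 + 10 x + 12 (mod 23) for (x, y) = (20, 7).
LHS: y^2 = 7^2 mod 23 = 3
RHS: x^3 + 10 x + 12 = 20^3 + 10*20 + 12 mod 23 = 1
LHS != RHS

No, not on the curve


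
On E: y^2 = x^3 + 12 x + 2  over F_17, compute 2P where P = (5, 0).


k = 2 = 10_2 (binary, LSB first: 01)
Double-and-add from P = (5, 0):
  bit 0 = 0: acc unchanged = O
  bit 1 = 1: acc = O + O = O

2P = O


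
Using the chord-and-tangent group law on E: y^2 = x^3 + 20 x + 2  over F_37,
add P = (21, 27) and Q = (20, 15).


P != Q, so use the chord formula.
s = (y2 - y1) / (x2 - x1) = (25) / (36) mod 37 = 12
x3 = s^2 - x1 - x2 mod 37 = 12^2 - 21 - 20 = 29
y3 = s (x1 - x3) - y1 mod 37 = 12 * (21 - 29) - 27 = 25

P + Q = (29, 25)


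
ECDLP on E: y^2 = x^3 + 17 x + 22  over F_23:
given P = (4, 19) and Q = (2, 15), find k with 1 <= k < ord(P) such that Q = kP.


Enumerate multiples of P until we hit Q = (2, 15):
  1P = (4, 19)
  2P = (21, 7)
  3P = (2, 8)
  4P = (7, 22)
  5P = (13, 18)
  6P = (8, 7)
  7P = (20, 6)
  8P = (17, 16)
  9P = (6, 8)
  10P = (3, 10)
  11P = (5, 18)
  12P = (15, 15)
  13P = (22, 21)
  14P = (22, 2)
  15P = (15, 8)
  16P = (5, 5)
  17P = (3, 13)
  18P = (6, 15)
  19P = (17, 7)
  20P = (20, 17)
  21P = (8, 16)
  22P = (13, 5)
  23P = (7, 1)
  24P = (2, 15)
Match found at i = 24.

k = 24


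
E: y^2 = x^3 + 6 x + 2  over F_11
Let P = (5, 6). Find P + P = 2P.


Doubling: s = (3 x1^2 + a) / (2 y1)
s = (3*5^2 + 6) / (2*6) mod 11 = 4
x3 = s^2 - 2 x1 mod 11 = 4^2 - 2*5 = 6
y3 = s (x1 - x3) - y1 mod 11 = 4 * (5 - 6) - 6 = 1

2P = (6, 1)


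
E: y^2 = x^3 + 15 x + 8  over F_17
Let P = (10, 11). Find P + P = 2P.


Doubling: s = (3 x1^2 + a) / (2 y1)
s = (3*10^2 + 15) / (2*11) mod 17 = 12
x3 = s^2 - 2 x1 mod 17 = 12^2 - 2*10 = 5
y3 = s (x1 - x3) - y1 mod 17 = 12 * (10 - 5) - 11 = 15

2P = (5, 15)


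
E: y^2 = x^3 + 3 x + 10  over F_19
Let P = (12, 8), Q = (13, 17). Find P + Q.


P != Q, so use the chord formula.
s = (y2 - y1) / (x2 - x1) = (9) / (1) mod 19 = 9
x3 = s^2 - x1 - x2 mod 19 = 9^2 - 12 - 13 = 18
y3 = s (x1 - x3) - y1 mod 19 = 9 * (12 - 18) - 8 = 14

P + Q = (18, 14)


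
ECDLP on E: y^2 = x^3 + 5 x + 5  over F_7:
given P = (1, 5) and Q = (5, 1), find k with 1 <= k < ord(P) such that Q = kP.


Enumerate multiples of P until we hit Q = (5, 1):
  1P = (1, 5)
  2P = (2, 4)
  3P = (5, 6)
  4P = (5, 1)
Match found at i = 4.

k = 4


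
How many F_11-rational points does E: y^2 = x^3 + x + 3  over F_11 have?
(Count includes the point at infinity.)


For each x in F_11, count y with y^2 = x^3 + 1 x + 3 mod 11:
  x = 0: RHS = 3, y in [5, 6]  -> 2 point(s)
  x = 1: RHS = 5, y in [4, 7]  -> 2 point(s)
  x = 3: RHS = 0, y in [0]  -> 1 point(s)
  x = 4: RHS = 5, y in [4, 7]  -> 2 point(s)
  x = 5: RHS = 1, y in [1, 10]  -> 2 point(s)
  x = 6: RHS = 5, y in [4, 7]  -> 2 point(s)
  x = 7: RHS = 1, y in [1, 10]  -> 2 point(s)
  x = 9: RHS = 4, y in [2, 9]  -> 2 point(s)
  x = 10: RHS = 1, y in [1, 10]  -> 2 point(s)
Affine points: 17. Add the point at infinity: total = 18.

#E(F_11) = 18


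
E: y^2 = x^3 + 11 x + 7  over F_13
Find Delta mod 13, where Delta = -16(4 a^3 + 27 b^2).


4 a^3 + 27 b^2 = 4*11^3 + 27*7^2 = 5324 + 1323 = 6647
Delta = -16 * (6647) = -106352
Delta mod 13 = 1

Delta = 1 (mod 13)


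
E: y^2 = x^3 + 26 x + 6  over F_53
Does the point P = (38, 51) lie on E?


Check whether y^2 = x^3 + 26 x + 6 (mod 53) for (x, y) = (38, 51).
LHS: y^2 = 51^2 mod 53 = 4
RHS: x^3 + 26 x + 6 = 38^3 + 26*38 + 6 mod 53 = 4
LHS = RHS

Yes, on the curve


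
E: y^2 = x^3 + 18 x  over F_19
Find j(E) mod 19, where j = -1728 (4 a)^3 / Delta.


Delta = -16(4 a^3 + 27 b^2) mod 19 = 7
-1728 * (4 a)^3 = -1728 * (4*18)^3 mod 19 = 12
j = 12 * 7^(-1) mod 19 = 18

j = 18 (mod 19)


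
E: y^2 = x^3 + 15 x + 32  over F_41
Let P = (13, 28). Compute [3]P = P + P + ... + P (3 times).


k = 3 = 11_2 (binary, LSB first: 11)
Double-and-add from P = (13, 28):
  bit 0 = 1: acc = O + (13, 28) = (13, 28)
  bit 1 = 1: acc = (13, 28) + (19, 1) = (19, 40)

3P = (19, 40)


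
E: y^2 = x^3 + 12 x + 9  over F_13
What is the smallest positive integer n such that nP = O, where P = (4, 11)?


Compute successive multiples of P until we hit O:
  1P = (4, 11)
  2P = (9, 12)
  3P = (12, 3)
  4P = (11, 9)
  5P = (1, 3)
  6P = (5, 8)
  7P = (0, 3)
  8P = (0, 10)
  ... (continuing to 15P)
  15P = O

ord(P) = 15


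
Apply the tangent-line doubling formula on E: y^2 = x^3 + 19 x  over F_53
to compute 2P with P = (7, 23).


Doubling: s = (3 x1^2 + a) / (2 y1)
s = (3*7^2 + 19) / (2*23) mod 53 = 52
x3 = s^2 - 2 x1 mod 53 = 52^2 - 2*7 = 40
y3 = s (x1 - x3) - y1 mod 53 = 52 * (7 - 40) - 23 = 10

2P = (40, 10)


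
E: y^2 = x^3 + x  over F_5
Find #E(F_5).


For each x in F_5, count y with y^2 = x^3 + 1 x + 0 mod 5:
  x = 0: RHS = 0, y in [0]  -> 1 point(s)
  x = 2: RHS = 0, y in [0]  -> 1 point(s)
  x = 3: RHS = 0, y in [0]  -> 1 point(s)
Affine points: 3. Add the point at infinity: total = 4.

#E(F_5) = 4


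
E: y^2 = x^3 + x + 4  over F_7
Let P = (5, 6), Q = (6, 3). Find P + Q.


P != Q, so use the chord formula.
s = (y2 - y1) / (x2 - x1) = (4) / (1) mod 7 = 4
x3 = s^2 - x1 - x2 mod 7 = 4^2 - 5 - 6 = 5
y3 = s (x1 - x3) - y1 mod 7 = 4 * (5 - 5) - 6 = 1

P + Q = (5, 1)


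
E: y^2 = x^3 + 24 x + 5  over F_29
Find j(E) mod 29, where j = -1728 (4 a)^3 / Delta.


Delta = -16(4 a^3 + 27 b^2) mod 29 = 13
-1728 * (4 a)^3 = -1728 * (4*24)^3 mod 29 = 19
j = 19 * 13^(-1) mod 29 = 26

j = 26 (mod 29)


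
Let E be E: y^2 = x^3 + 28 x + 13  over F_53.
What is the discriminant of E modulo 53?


4 a^3 + 27 b^2 = 4*28^3 + 27*13^2 = 87808 + 4563 = 92371
Delta = -16 * (92371) = -1477936
Delta mod 53 = 22

Delta = 22 (mod 53)


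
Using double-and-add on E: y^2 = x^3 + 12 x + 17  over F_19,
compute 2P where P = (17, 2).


k = 2 = 10_2 (binary, LSB first: 01)
Double-and-add from P = (17, 2):
  bit 0 = 0: acc unchanged = O
  bit 1 = 1: acc = O + (2, 12) = (2, 12)

2P = (2, 12)


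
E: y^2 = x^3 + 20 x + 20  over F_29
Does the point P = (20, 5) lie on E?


Check whether y^2 = x^3 + 20 x + 20 (mod 29) for (x, y) = (20, 5).
LHS: y^2 = 5^2 mod 29 = 25
RHS: x^3 + 20 x + 20 = 20^3 + 20*20 + 20 mod 29 = 10
LHS != RHS

No, not on the curve


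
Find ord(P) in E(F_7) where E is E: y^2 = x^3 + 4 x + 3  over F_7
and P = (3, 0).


Compute successive multiples of P until we hit O:
  1P = (3, 0)
  2P = O

ord(P) = 2


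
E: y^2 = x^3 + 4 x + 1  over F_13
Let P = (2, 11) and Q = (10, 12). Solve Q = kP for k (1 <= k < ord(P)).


Enumerate multiples of P until we hit Q = (10, 12):
  1P = (2, 11)
  2P = (12, 3)
  3P = (9, 5)
  4P = (3, 1)
  5P = (4, 9)
  6P = (8, 8)
  7P = (0, 1)
  8P = (10, 1)
  9P = (5, 9)
  10P = (5, 4)
  11P = (10, 12)
Match found at i = 11.

k = 11


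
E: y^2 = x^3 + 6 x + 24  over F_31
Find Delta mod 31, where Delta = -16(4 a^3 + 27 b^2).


4 a^3 + 27 b^2 = 4*6^3 + 27*24^2 = 864 + 15552 = 16416
Delta = -16 * (16416) = -262656
Delta mod 31 = 7

Delta = 7 (mod 31)


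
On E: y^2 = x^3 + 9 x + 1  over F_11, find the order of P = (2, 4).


Compute successive multiples of P until we hit O:
  1P = (2, 4)
  2P = (1, 0)
  3P = (2, 7)
  4P = O

ord(P) = 4


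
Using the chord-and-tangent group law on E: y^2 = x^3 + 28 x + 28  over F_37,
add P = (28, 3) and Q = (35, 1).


P != Q, so use the chord formula.
s = (y2 - y1) / (x2 - x1) = (35) / (7) mod 37 = 5
x3 = s^2 - x1 - x2 mod 37 = 5^2 - 28 - 35 = 36
y3 = s (x1 - x3) - y1 mod 37 = 5 * (28 - 36) - 3 = 31

P + Q = (36, 31)
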